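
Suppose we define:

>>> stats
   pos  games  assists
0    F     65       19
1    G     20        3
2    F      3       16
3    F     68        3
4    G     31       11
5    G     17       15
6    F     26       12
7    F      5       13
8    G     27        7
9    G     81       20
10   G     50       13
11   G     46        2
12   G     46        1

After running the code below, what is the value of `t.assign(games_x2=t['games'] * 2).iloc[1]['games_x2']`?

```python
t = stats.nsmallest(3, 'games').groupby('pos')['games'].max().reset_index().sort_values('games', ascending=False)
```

10

take 3 rows with smallest games:
  pos  games  assists
2   F      3       16
7   F      5       13
5   G     17       15
group by pos, max of games:
pos
F     5
G    17
Name: games, dtype: int64
reset_index():
  pos  games
0   F      5
1   G     17
sort by games descending:
  pos  games
1   G     17
0   F      5
add column games_x2 = t['games'] * 2:
  pos  games  games_x2
1   G     17        34
0   F      5        10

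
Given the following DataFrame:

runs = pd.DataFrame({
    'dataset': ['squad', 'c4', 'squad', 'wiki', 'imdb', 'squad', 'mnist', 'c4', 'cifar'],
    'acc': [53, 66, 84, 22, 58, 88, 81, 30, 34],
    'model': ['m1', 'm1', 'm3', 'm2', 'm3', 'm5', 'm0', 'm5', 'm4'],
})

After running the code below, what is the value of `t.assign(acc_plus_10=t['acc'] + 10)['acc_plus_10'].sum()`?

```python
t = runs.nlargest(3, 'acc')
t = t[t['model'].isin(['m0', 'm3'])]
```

take 3 rows with largest acc:
  dataset  acc model
5   squad   88    m5
2   squad   84    m3
6   mnist   81    m0
filter rows where model in ['m0', 'm3']:
  dataset  acc model
2   squad   84    m3
6   mnist   81    m0
add column acc_plus_10 = t['acc'] + 10:
  dataset  acc model  acc_plus_10
2   squad   84    m3           94
6   mnist   81    m0           91

185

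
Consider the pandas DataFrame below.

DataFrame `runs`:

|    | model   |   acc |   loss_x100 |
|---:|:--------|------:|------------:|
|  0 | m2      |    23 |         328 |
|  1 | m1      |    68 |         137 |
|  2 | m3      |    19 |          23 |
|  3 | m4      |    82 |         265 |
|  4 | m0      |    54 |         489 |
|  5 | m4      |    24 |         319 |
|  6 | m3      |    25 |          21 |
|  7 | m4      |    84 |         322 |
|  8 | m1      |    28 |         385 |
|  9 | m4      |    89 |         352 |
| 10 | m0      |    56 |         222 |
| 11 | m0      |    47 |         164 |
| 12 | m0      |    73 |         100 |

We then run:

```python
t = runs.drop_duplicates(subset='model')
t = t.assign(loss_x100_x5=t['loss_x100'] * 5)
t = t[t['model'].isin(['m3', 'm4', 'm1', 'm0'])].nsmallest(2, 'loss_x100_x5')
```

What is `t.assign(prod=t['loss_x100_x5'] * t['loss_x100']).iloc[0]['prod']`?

drop duplicate model (keep=first):
  model  acc  loss_x100
0    m2   23        328
1    m1   68        137
2    m3   19         23
3    m4   82        265
4    m0   54        489
add column loss_x100_x5 = t['loss_x100'] * 5:
  model  acc  loss_x100  loss_x100_x5
0    m2   23        328          1640
1    m1   68        137           685
2    m3   19         23           115
3    m4   82        265          1325
4    m0   54        489          2445
filter rows where model in ['m3', 'm4', 'm1', 'm0']:
  model  acc  loss_x100  loss_x100_x5
1    m1   68        137           685
2    m3   19         23           115
3    m4   82        265          1325
4    m0   54        489          2445
take 2 rows with smallest loss_x100_x5:
  model  acc  loss_x100  loss_x100_x5
2    m3   19         23           115
1    m1   68        137           685
add column prod = t['loss_x100_x5'] * t['loss_x100']:
  model  acc  loss_x100  loss_x100_x5   prod
2    m3   19         23           115   2645
1    m1   68        137           685  93845

2645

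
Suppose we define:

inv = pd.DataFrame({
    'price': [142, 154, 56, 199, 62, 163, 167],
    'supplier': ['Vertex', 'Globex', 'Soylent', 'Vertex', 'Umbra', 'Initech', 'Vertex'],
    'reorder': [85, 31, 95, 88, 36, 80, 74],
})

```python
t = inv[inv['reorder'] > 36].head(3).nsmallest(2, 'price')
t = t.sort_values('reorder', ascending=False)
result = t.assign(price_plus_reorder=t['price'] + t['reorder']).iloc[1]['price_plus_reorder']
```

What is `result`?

filter rows where reorder > 36:
   price supplier  reorder
0    142   Vertex       85
2     56  Soylent       95
3    199   Vertex       88
5    163  Initech       80
6    167   Vertex       74
take first 3 rows:
   price supplier  reorder
0    142   Vertex       85
2     56  Soylent       95
3    199   Vertex       88
take 2 rows with smallest price:
   price supplier  reorder
2     56  Soylent       95
0    142   Vertex       85
sort by reorder descending:
   price supplier  reorder
2     56  Soylent       95
0    142   Vertex       85
add column price_plus_reorder = t['price'] + t['reorder']:
   price supplier  reorder  price_plus_reorder
2     56  Soylent       95                 151
0    142   Vertex       85                 227
The value at position 1, column 'price_plus_reorder' is 227.

227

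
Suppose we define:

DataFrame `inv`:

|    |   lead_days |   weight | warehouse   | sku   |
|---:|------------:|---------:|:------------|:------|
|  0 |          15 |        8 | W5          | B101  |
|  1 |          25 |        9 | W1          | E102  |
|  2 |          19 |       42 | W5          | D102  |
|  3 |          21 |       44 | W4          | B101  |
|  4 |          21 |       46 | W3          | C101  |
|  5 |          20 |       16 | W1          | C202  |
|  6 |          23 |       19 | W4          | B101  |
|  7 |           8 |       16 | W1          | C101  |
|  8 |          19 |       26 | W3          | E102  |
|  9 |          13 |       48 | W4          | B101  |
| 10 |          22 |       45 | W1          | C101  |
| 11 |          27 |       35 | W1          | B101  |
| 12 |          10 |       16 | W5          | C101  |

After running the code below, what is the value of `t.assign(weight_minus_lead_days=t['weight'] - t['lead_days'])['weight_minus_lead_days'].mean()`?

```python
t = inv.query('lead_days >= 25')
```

-4.0

filter rows where lead_days >= 25:
    lead_days  weight warehouse   sku
1          25       9        W1  E102
11         27      35        W1  B101
add column weight_minus_lead_days = t['weight'] - t['lead_days']:
    lead_days  weight warehouse   sku  weight_minus_lead_days
1          25       9        W1  E102                     -16
11         27      35        W1  B101                       8
The mean of column 'weight_minus_lead_days' is -4.0.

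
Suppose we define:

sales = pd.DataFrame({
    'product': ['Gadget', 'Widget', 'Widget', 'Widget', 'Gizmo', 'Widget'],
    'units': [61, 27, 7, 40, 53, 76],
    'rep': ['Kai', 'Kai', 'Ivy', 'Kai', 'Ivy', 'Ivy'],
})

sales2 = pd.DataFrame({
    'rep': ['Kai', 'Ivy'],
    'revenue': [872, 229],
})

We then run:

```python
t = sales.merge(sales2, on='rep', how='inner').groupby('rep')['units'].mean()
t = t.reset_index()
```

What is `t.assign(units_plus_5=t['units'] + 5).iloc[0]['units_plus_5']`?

50.3333333333

merge on 'rep' (how='inner') → 6 rows:
  product  units  rep  revenue
0  Gadget     61  Kai      872
1  Widget     27  Kai      872
2  Widget      7  Ivy      229
3  Widget     40  Kai      872
4   Gizmo     53  Ivy      229
5  Widget     76  Ivy      229
group by rep, mean of units:
rep
Ivy    45.333333
Kai    42.666667
Name: units, dtype: float64
reset_index():
   rep      units
0  Ivy  45.333333
1  Kai  42.666667
add column units_plus_5 = t['units'] + 5:
   rep      units  units_plus_5
0  Ivy  45.333333     50.333333
1  Kai  42.666667     47.666667
Reading off the value at position 0, column 'units_plus_5', we get 50.3333333333.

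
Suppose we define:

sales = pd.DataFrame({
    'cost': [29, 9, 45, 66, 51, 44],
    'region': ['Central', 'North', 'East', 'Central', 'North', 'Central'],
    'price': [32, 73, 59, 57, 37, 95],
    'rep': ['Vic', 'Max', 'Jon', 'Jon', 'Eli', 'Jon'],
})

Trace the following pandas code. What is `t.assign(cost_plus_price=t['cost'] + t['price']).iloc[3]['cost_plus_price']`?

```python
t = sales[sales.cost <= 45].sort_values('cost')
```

104

filter rows where cost <= 45:
   cost   region  price  rep
0    29  Central     32  Vic
1     9    North     73  Max
2    45     East     59  Jon
5    44  Central     95  Jon
sort by cost:
   cost   region  price  rep
1     9    North     73  Max
0    29  Central     32  Vic
5    44  Central     95  Jon
2    45     East     59  Jon
add column cost_plus_price = t['cost'] + t['price']:
   cost   region  price  rep  cost_plus_price
1     9    North     73  Max               82
0    29  Central     32  Vic               61
5    44  Central     95  Jon              139
2    45     East     59  Jon              104
The value at position 3, column 'cost_plus_price' is 104.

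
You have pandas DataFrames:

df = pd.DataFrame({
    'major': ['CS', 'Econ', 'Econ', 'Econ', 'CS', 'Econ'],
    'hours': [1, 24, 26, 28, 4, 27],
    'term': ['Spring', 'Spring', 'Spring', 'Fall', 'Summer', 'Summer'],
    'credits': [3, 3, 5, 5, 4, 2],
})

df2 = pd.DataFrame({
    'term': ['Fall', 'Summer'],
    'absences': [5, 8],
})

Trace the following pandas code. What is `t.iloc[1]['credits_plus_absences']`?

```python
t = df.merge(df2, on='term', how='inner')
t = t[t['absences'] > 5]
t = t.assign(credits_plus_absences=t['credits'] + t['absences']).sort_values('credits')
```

merge on 'term' (how='inner') → 3 rows:
  major  hours    term  credits  absences
0  Econ     28    Fall        5         5
1    CS      4  Summer        4         8
2  Econ     27  Summer        2         8
filter rows where absences > 5:
  major  hours    term  credits  absences
1    CS      4  Summer        4         8
2  Econ     27  Summer        2         8
add column credits_plus_absences = t['credits'] + t['absences']:
  major  hours    term  credits  absences  credits_plus_absences
1    CS      4  Summer        4         8                     12
2  Econ     27  Summer        2         8                     10
sort by credits:
  major  hours    term  credits  absences  credits_plus_absences
2  Econ     27  Summer        2         8                     10
1    CS      4  Summer        4         8                     12

12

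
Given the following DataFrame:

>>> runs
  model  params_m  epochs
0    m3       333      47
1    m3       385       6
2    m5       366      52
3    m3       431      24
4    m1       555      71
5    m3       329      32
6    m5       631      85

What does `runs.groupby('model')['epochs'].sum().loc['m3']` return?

109

group by model, sum of epochs:
model
m1     71
m3    109
m5    137
Name: epochs, dtype: int64
Reading off the value at index 'm3', we get 109.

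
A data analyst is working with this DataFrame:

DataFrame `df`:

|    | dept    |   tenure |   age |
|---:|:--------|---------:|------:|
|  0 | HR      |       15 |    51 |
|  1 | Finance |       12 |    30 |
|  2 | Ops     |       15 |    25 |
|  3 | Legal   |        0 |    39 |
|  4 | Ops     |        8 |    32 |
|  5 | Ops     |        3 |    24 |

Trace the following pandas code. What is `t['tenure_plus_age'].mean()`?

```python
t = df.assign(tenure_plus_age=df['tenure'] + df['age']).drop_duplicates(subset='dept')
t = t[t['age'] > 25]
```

add column tenure_plus_age = df['tenure'] + df['age']:
      dept  tenure  age  tenure_plus_age
0       HR      15   51               66
1  Finance      12   30               42
2      Ops      15   25               40
3    Legal       0   39               39
4      Ops       8   32               40
5      Ops       3   24               27
drop duplicate dept (keep=first):
      dept  tenure  age  tenure_plus_age
0       HR      15   51               66
1  Finance      12   30               42
2      Ops      15   25               40
3    Legal       0   39               39
filter rows where age > 25:
      dept  tenure  age  tenure_plus_age
0       HR      15   51               66
1  Finance      12   30               42
3    Legal       0   39               39
Reading off the mean of column 'tenure_plus_age', we get 49.0.

49.0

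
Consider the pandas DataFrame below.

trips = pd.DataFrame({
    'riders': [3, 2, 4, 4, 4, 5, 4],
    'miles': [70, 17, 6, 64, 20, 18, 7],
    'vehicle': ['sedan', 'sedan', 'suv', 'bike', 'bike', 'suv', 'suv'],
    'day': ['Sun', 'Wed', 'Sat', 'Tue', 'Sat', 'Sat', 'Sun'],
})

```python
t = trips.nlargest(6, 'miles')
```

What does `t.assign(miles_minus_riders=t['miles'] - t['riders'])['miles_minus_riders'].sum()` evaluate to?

174

take 6 rows with largest miles:
   riders  miles vehicle  day
0       3     70   sedan  Sun
3       4     64    bike  Tue
4       4     20    bike  Sat
5       5     18     suv  Sat
1       2     17   sedan  Wed
6       4      7     suv  Sun
add column miles_minus_riders = t['miles'] - t['riders']:
   riders  miles vehicle  day  miles_minus_riders
0       3     70   sedan  Sun                  67
3       4     64    bike  Tue                  60
4       4     20    bike  Sat                  16
5       5     18     suv  Sat                  13
1       2     17   sedan  Wed                  15
6       4      7     suv  Sun                   3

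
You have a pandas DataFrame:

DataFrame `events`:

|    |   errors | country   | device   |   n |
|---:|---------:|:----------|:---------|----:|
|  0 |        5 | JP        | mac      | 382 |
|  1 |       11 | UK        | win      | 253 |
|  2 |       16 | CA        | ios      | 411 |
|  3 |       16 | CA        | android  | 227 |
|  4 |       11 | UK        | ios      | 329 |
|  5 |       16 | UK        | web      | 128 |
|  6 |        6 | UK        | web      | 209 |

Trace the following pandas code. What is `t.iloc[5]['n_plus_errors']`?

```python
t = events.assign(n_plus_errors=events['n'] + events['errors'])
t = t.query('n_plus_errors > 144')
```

add column n_plus_errors = events['n'] + events['errors']:
   errors country   device    n  n_plus_errors
0       5      JP      mac  382            387
1      11      UK      win  253            264
2      16      CA      ios  411            427
3      16      CA  android  227            243
4      11      UK      ios  329            340
5      16      UK      web  128            144
6       6      UK      web  209            215
filter rows where n_plus_errors > 144:
   errors country   device    n  n_plus_errors
0       5      JP      mac  382            387
1      11      UK      win  253            264
2      16      CA      ios  411            427
3      16      CA  android  227            243
4      11      UK      ios  329            340
6       6      UK      web  209            215
value at position 5, column 'n_plus_errors' → 215

215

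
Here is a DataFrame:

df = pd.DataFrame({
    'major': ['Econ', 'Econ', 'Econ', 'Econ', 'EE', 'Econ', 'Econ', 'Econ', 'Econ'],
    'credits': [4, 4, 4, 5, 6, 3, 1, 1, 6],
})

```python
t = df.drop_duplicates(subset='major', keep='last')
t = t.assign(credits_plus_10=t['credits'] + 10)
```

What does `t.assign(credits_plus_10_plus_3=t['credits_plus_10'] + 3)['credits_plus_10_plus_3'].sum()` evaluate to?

drop duplicate major (keep=last):
  major  credits
4    EE        6
8  Econ        6
add column credits_plus_10 = t['credits'] + 10:
  major  credits  credits_plus_10
4    EE        6               16
8  Econ        6               16
add column credits_plus_10_plus_3 = t['credits_plus_10'] + 3:
  major  credits  credits_plus_10  credits_plus_10_plus_3
4    EE        6               16                      19
8  Econ        6               16                      19
The sum of column 'credits_plus_10_plus_3' is 38.

38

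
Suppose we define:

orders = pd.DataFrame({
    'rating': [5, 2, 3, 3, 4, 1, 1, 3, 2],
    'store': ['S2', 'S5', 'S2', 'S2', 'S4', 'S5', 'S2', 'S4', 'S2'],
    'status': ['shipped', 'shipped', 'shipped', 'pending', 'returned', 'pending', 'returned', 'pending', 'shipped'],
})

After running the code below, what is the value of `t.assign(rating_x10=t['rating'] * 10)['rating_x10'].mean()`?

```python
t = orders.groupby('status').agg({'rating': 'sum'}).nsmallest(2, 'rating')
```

group by status, sum of rating:
          rating
status          
pending        7
returned       5
shipped       12
take 2 rows with smallest rating:
          rating
status          
returned       5
pending        7
add column rating_x10 = t['rating'] * 10:
          rating  rating_x10
status                      
returned       5          50
pending        7          70

60.0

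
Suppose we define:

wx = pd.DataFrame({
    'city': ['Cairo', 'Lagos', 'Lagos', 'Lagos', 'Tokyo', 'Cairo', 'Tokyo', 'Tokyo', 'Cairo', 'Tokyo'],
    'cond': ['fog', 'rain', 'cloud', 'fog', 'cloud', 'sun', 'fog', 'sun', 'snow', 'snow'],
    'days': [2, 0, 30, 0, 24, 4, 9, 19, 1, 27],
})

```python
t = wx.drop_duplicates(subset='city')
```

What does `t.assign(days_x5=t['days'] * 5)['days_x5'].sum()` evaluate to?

130

drop duplicate city (keep=first):
    city   cond  days
0  Cairo    fog     2
1  Lagos   rain     0
4  Tokyo  cloud    24
add column days_x5 = t['days'] * 5:
    city   cond  days  days_x5
0  Cairo    fog     2       10
1  Lagos   rain     0        0
4  Tokyo  cloud    24      120
Then the sum of column 'days_x5': 130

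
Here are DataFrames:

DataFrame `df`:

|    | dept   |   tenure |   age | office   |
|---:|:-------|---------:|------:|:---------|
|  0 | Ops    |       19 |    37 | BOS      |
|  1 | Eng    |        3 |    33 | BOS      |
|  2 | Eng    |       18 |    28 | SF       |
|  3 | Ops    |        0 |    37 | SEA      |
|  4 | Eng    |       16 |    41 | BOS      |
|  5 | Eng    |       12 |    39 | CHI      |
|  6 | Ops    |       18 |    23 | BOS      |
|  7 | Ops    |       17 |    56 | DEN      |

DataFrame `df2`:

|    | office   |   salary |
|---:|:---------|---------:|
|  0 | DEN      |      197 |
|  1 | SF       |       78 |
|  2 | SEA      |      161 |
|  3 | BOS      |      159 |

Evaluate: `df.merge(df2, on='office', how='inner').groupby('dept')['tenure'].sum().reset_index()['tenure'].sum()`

merge on 'office' (how='inner') → 7 rows:
  dept  tenure  age office  salary
0  Ops      19   37    BOS     159
1  Eng       3   33    BOS     159
2  Eng      18   28     SF      78
3  Ops       0   37    SEA     161
4  Eng      16   41    BOS     159
5  Ops      18   23    BOS     159
6  Ops      17   56    DEN     197
group by dept, sum of tenure:
dept
Eng    37
Ops    54
Name: tenure, dtype: int64
reset_index():
  dept  tenure
0  Eng      37
1  Ops      54

91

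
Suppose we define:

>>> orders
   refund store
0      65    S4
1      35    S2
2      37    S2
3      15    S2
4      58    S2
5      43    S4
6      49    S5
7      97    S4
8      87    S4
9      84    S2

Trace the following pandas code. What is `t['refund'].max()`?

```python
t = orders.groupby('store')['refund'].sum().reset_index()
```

292

group by store, sum of refund:
store
S2    229
S4    292
S5     49
Name: refund, dtype: int64
reset_index():
  store  refund
0    S2     229
1    S4     292
2    S5      49
Reading off the max of column 'refund', we get 292.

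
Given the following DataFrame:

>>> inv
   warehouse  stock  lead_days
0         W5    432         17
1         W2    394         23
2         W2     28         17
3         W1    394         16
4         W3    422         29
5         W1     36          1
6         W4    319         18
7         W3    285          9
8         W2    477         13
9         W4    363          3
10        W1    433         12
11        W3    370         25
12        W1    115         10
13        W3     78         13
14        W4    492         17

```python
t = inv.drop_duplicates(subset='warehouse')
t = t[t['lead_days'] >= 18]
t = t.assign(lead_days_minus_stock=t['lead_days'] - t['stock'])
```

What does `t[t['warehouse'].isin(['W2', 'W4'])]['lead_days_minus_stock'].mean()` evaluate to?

drop duplicate warehouse (keep=first):
  warehouse  stock  lead_days
0        W5    432         17
1        W2    394         23
3        W1    394         16
4        W3    422         29
6        W4    319         18
filter rows where lead_days >= 18:
  warehouse  stock  lead_days
1        W2    394         23
4        W3    422         29
6        W4    319         18
add column lead_days_minus_stock = t['lead_days'] - t['stock']:
  warehouse  stock  lead_days  lead_days_minus_stock
1        W2    394         23                   -371
4        W3    422         29                   -393
6        W4    319         18                   -301
filter rows where warehouse in ['W2', 'W4']:
  warehouse  stock  lead_days  lead_days_minus_stock
1        W2    394         23                   -371
6        W4    319         18                   -301
Reading off the mean of column 'lead_days_minus_stock', we get -336.0.

-336.0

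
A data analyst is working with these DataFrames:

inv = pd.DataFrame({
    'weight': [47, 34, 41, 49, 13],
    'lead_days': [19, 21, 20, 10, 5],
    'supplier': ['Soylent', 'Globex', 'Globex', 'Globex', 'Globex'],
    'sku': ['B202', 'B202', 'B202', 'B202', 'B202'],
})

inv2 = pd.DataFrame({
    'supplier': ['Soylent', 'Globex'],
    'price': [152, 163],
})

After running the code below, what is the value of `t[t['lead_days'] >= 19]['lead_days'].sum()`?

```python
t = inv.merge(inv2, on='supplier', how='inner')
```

merge on 'supplier' (how='inner') → 5 rows:
   weight  lead_days supplier   sku  price
0      47         19  Soylent  B202    152
1      34         21   Globex  B202    163
2      41         20   Globex  B202    163
3      49         10   Globex  B202    163
4      13          5   Globex  B202    163
filter rows where lead_days >= 19:
   weight  lead_days supplier   sku  price
0      47         19  Soylent  B202    152
1      34         21   Globex  B202    163
2      41         20   Globex  B202    163
Then the sum of column 'lead_days': 60

60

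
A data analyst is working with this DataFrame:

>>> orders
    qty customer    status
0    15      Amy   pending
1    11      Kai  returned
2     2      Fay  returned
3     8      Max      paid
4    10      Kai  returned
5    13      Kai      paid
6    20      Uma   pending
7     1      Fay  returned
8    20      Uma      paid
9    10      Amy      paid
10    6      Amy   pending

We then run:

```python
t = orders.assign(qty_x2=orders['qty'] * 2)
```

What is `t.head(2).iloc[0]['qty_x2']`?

30

add column qty_x2 = orders['qty'] * 2:
    qty customer    status  qty_x2
0    15      Amy   pending      30
1    11      Kai  returned      22
2     2      Fay  returned       4
3     8      Max      paid      16
4    10      Kai  returned      20
5    13      Kai      paid      26
6    20      Uma   pending      40
7     1      Fay  returned       2
8    20      Uma      paid      40
9    10      Amy      paid      20
10    6      Amy   pending      12
take first 2 rows:
   qty customer    status  qty_x2
0   15      Amy   pending      30
1   11      Kai  returned      22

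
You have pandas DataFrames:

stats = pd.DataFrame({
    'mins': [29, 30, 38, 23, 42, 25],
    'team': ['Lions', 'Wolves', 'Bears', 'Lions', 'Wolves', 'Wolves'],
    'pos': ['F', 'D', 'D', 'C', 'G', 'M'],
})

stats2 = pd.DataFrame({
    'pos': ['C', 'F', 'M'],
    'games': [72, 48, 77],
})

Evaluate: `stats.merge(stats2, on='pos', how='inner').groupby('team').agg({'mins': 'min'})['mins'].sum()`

48

merge on 'pos' (how='inner') → 3 rows:
   mins    team pos  games
0    29   Lions   F     48
1    23   Lions   C     72
2    25  Wolves   M     77
group by team, min of mins:
        mins
team        
Lions     23
Wolves    25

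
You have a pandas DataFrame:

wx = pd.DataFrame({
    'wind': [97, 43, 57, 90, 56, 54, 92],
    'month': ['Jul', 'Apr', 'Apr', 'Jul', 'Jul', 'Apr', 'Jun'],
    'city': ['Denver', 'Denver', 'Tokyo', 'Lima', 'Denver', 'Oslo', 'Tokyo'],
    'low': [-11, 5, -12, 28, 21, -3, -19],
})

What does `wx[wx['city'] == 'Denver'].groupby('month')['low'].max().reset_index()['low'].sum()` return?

filter rows where city == 'Denver':
   wind month    city  low
0    97   Jul  Denver  -11
1    43   Apr  Denver    5
4    56   Jul  Denver   21
group by month, max of low:
month
Apr     5
Jul    21
Name: low, dtype: int64
reset_index():
  month  low
0   Apr    5
1   Jul   21
Taking the sum of column 'low' gives 26.

26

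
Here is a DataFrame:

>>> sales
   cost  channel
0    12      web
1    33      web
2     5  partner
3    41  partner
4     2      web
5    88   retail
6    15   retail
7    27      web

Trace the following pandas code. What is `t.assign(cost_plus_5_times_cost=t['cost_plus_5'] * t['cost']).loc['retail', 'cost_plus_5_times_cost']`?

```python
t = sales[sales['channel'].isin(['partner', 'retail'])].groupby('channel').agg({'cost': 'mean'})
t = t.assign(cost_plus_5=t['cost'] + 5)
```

2909.75

filter rows where channel in ['partner', 'retail']:
   cost  channel
2     5  partner
3    41  partner
5    88   retail
6    15   retail
group by channel, mean of cost:
         cost
channel      
partner  23.0
retail   51.5
add column cost_plus_5 = t['cost'] + 5:
         cost  cost_plus_5
channel                   
partner  23.0         28.0
retail   51.5         56.5
add column cost_plus_5_times_cost = t['cost_plus_5'] * t['cost']:
         cost  cost_plus_5  cost_plus_5_times_cost
channel                                           
partner  23.0         28.0                  644.00
retail   51.5         56.5                 2909.75
Finally, value at row 'retail', column 'cost_plus_5_times_cost' = 2909.75.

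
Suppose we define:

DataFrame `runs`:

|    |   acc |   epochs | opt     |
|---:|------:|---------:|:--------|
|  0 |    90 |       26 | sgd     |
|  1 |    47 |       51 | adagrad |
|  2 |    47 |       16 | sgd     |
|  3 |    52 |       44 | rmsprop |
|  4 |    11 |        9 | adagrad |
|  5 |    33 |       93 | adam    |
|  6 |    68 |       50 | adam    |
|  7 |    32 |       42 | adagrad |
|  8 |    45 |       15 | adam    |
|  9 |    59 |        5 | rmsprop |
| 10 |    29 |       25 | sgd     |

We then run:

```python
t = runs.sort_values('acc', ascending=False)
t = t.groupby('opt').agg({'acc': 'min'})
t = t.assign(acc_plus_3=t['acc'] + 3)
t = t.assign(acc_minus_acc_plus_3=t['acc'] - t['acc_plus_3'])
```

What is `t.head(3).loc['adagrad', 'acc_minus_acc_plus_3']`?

-3

sort by acc descending:
    acc  epochs      opt
0    90      26      sgd
6    68      50     adam
9    59       5  rmsprop
3    52      44  rmsprop
1    47      51  adagrad
2    47      16      sgd
8    45      15     adam
5    33      93     adam
7    32      42  adagrad
10   29      25      sgd
4    11       9  adagrad
group by opt, min of acc:
         acc
opt         
adagrad   11
adam      33
rmsprop   52
sgd       29
add column acc_plus_3 = t['acc'] + 3:
         acc  acc_plus_3
opt                     
adagrad   11          14
adam      33          36
rmsprop   52          55
sgd       29          32
add column acc_minus_acc_plus_3 = t['acc'] - t['acc_plus_3']:
         acc  acc_plus_3  acc_minus_acc_plus_3
opt                                           
adagrad   11          14                    -3
adam      33          36                    -3
rmsprop   52          55                    -3
sgd       29          32                    -3
take first 3 rows:
         acc  acc_plus_3  acc_minus_acc_plus_3
opt                                           
adagrad   11          14                    -3
adam      33          36                    -3
rmsprop   52          55                    -3
Taking the value at row 'adagrad', column 'acc_minus_acc_plus_3' gives -3.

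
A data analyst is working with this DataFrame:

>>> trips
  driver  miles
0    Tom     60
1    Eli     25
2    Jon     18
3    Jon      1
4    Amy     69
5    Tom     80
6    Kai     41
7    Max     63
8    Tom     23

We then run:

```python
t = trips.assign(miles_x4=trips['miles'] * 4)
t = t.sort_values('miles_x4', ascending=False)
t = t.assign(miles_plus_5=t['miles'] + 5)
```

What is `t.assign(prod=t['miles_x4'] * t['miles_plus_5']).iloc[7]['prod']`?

1656

add column miles_x4 = trips['miles'] * 4:
  driver  miles  miles_x4
0    Tom     60       240
1    Eli     25       100
2    Jon     18        72
3    Jon      1         4
4    Amy     69       276
5    Tom     80       320
6    Kai     41       164
7    Max     63       252
8    Tom     23        92
sort by miles_x4 descending:
  driver  miles  miles_x4
5    Tom     80       320
4    Amy     69       276
7    Max     63       252
0    Tom     60       240
6    Kai     41       164
1    Eli     25       100
8    Tom     23        92
2    Jon     18        72
3    Jon      1         4
add column miles_plus_5 = t['miles'] + 5:
  driver  miles  miles_x4  miles_plus_5
5    Tom     80       320            85
4    Amy     69       276            74
7    Max     63       252            68
0    Tom     60       240            65
6    Kai     41       164            46
1    Eli     25       100            30
8    Tom     23        92            28
2    Jon     18        72            23
3    Jon      1         4             6
add column prod = t['miles_x4'] * t['miles_plus_5']:
  driver  miles  miles_x4  miles_plus_5   prod
5    Tom     80       320            85  27200
4    Amy     69       276            74  20424
7    Max     63       252            68  17136
0    Tom     60       240            65  15600
6    Kai     41       164            46   7544
1    Eli     25       100            30   3000
8    Tom     23        92            28   2576
2    Jon     18        72            23   1656
3    Jon      1         4             6     24
value at position 7, column 'prod' → 1656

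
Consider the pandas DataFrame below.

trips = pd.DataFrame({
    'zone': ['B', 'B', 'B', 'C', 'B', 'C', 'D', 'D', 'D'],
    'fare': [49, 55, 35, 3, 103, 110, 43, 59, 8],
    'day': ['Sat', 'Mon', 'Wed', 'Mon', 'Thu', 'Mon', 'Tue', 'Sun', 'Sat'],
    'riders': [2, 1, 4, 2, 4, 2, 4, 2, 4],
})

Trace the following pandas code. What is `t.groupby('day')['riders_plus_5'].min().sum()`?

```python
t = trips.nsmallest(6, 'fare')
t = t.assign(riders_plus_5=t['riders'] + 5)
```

take 6 rows with smallest fare:
  zone  fare  day  riders
3    C     3  Mon       2
8    D     8  Sat       4
2    B    35  Wed       4
6    D    43  Tue       4
0    B    49  Sat       2
1    B    55  Mon       1
add column riders_plus_5 = t['riders'] + 5:
  zone  fare  day  riders  riders_plus_5
3    C     3  Mon       2              7
8    D     8  Sat       4              9
2    B    35  Wed       4              9
6    D    43  Tue       4              9
0    B    49  Sat       2              7
1    B    55  Mon       1              6
group by day, min of riders_plus_5:
day
Mon    6
Sat    7
Tue    9
Wed    9
Name: riders_plus_5, dtype: int64

31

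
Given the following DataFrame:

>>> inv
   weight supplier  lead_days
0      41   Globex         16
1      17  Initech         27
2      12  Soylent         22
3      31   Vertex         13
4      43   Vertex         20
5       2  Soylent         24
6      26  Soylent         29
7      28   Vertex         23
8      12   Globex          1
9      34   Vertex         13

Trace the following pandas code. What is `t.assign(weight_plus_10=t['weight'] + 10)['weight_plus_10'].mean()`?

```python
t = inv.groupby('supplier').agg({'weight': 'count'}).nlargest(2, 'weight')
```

group by supplier, count of weight:
          weight
supplier        
Globex         2
Initech        1
Soylent        3
Vertex         4
take 2 rows with largest weight:
          weight
supplier        
Vertex         4
Soylent        3
add column weight_plus_10 = t['weight'] + 10:
          weight  weight_plus_10
supplier                        
Vertex         4              14
Soylent        3              13
The mean of column 'weight_plus_10' is 13.5.

13.5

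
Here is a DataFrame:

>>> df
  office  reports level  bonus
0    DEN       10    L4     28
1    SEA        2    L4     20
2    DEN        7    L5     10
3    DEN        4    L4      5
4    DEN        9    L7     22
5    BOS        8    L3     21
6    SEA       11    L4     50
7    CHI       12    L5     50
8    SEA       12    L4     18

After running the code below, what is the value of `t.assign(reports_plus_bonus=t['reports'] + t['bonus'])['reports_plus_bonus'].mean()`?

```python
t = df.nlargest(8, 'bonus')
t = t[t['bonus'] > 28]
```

61.5

take 8 rows with largest bonus:
  office  reports level  bonus
6    SEA       11    L4     50
7    CHI       12    L5     50
0    DEN       10    L4     28
4    DEN        9    L7     22
5    BOS        8    L3     21
1    SEA        2    L4     20
8    SEA       12    L4     18
2    DEN        7    L5     10
filter rows where bonus > 28:
  office  reports level  bonus
6    SEA       11    L4     50
7    CHI       12    L5     50
add column reports_plus_bonus = t['reports'] + t['bonus']:
  office  reports level  bonus  reports_plus_bonus
6    SEA       11    L4     50                  61
7    CHI       12    L5     50                  62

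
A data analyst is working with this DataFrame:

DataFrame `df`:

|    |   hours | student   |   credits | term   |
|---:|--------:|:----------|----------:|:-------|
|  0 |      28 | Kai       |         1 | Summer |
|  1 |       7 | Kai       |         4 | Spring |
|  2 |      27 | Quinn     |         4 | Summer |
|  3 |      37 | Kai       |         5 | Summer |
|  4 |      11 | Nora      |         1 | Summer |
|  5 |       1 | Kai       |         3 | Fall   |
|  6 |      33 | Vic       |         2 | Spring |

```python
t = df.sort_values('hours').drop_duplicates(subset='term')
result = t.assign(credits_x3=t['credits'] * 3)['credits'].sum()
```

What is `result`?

8

sort by hours:
   hours student  credits    term
5      1     Kai        3    Fall
1      7     Kai        4  Spring
4     11    Nora        1  Summer
2     27   Quinn        4  Summer
0     28     Kai        1  Summer
6     33     Vic        2  Spring
3     37     Kai        5  Summer
drop duplicate term (keep=first):
   hours student  credits    term
5      1     Kai        3    Fall
1      7     Kai        4  Spring
4     11    Nora        1  Summer
add column credits_x3 = t['credits'] * 3:
   hours student  credits    term  credits_x3
5      1     Kai        3    Fall           9
1      7     Kai        4  Spring          12
4     11    Nora        1  Summer           3
Taking the sum of column 'credits' gives 8.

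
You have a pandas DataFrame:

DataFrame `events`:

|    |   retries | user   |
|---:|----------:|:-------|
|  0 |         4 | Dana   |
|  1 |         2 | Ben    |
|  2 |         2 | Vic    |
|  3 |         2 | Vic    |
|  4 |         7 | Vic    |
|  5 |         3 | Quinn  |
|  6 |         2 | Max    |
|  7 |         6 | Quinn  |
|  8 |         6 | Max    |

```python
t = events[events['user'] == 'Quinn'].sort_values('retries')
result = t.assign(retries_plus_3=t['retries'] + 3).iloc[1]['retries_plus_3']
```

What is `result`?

filter rows where user == 'Quinn':
   retries   user
5        3  Quinn
7        6  Quinn
sort by retries:
   retries   user
5        3  Quinn
7        6  Quinn
add column retries_plus_3 = t['retries'] + 3:
   retries   user  retries_plus_3
5        3  Quinn               6
7        6  Quinn               9
Reading off the value at position 1, column 'retries_plus_3', we get 9.

9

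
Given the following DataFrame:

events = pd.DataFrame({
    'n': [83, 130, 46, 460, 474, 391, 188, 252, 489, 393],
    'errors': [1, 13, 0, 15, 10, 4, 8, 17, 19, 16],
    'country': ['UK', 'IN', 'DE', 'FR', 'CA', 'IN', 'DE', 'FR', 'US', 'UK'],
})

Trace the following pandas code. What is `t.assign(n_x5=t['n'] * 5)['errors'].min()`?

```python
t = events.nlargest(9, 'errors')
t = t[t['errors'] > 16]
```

17

take 9 rows with largest errors:
     n  errors country
8  489      19      US
7  252      17      FR
9  393      16      UK
3  460      15      FR
1  130      13      IN
4  474      10      CA
6  188       8      DE
5  391       4      IN
0   83       1      UK
filter rows where errors > 16:
     n  errors country
8  489      19      US
7  252      17      FR
add column n_x5 = t['n'] * 5:
     n  errors country  n_x5
8  489      19      US  2445
7  252      17      FR  1260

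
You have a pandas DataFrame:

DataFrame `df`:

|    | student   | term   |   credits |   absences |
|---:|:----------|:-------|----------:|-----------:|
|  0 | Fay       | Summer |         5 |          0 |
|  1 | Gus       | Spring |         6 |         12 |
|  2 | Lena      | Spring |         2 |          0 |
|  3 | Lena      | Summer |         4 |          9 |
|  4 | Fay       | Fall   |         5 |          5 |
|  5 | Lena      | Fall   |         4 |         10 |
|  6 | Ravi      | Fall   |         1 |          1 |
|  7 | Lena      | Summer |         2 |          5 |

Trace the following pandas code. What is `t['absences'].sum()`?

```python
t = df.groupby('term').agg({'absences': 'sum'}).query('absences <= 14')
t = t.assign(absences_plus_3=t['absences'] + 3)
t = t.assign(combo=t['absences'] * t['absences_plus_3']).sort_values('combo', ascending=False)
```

group by term, sum of absences:
        absences
term            
Fall          16
Spring        12
Summer        14
filter rows where absences <= 14:
        absences
term            
Spring        12
Summer        14
add column absences_plus_3 = t['absences'] + 3:
        absences  absences_plus_3
term                             
Spring        12               15
Summer        14               17
add column combo = t['absences'] * t['absences_plus_3']:
        absences  absences_plus_3  combo
term                                    
Spring        12               15    180
Summer        14               17    238
sort by combo descending:
        absences  absences_plus_3  combo
term                                    
Summer        14               17    238
Spring        12               15    180
Finally, sum of column 'absences' = 26.

26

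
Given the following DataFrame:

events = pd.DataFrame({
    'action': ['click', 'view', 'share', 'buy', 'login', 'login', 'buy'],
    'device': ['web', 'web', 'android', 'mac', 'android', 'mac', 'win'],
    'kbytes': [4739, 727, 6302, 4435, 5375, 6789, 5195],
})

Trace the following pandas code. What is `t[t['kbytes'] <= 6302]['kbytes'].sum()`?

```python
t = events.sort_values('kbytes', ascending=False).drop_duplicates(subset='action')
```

16963

sort by kbytes descending:
  action   device  kbytes
5  login      mac    6789
2  share  android    6302
4  login  android    5375
6    buy      win    5195
0  click      web    4739
3    buy      mac    4435
1   view      web     727
drop duplicate action (keep=first):
  action   device  kbytes
5  login      mac    6789
2  share  android    6302
6    buy      win    5195
0  click      web    4739
1   view      web     727
filter rows where kbytes <= 6302:
  action   device  kbytes
2  share  android    6302
6    buy      win    5195
0  click      web    4739
1   view      web     727
Finally, sum of column 'kbytes' = 16963.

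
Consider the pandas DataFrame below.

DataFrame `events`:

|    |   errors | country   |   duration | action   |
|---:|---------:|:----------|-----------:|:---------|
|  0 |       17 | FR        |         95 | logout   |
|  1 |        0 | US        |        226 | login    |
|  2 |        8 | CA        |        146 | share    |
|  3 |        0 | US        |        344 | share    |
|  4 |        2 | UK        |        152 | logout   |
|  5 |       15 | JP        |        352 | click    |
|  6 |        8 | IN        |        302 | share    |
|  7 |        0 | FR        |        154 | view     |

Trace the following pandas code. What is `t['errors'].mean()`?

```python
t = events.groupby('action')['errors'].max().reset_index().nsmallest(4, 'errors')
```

group by action, max of errors:
action
click     15
login      0
logout    17
share      8
view       0
Name: errors, dtype: int64
reset_index():
   action  errors
0   click      15
1   login       0
2  logout      17
3   share       8
4    view       0
take 4 rows with smallest errors:
  action  errors
1  login       0
4   view       0
3  share       8
0  click      15
Finally, mean of column 'errors' = 5.75.

5.75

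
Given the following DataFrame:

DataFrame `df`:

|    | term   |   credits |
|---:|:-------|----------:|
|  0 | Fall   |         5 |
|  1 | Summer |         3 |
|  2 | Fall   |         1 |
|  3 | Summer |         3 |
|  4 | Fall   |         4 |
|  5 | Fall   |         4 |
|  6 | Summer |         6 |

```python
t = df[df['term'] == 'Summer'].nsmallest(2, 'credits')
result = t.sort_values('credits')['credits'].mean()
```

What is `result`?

3.0

filter rows where term == 'Summer':
     term  credits
1  Summer        3
3  Summer        3
6  Summer        6
take 2 rows with smallest credits:
     term  credits
1  Summer        3
3  Summer        3
sort by credits:
     term  credits
1  Summer        3
3  Summer        3
Finally, mean of column 'credits' = 3.0.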